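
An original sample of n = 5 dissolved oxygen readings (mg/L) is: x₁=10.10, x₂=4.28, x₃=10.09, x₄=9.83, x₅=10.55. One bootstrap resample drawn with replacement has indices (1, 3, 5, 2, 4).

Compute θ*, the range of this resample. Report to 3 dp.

Resample values: 10.10, 10.09, 10.55, 4.28, 9.83.
Range = 10.55 − 4.28 = 6.270

θ* = 6.270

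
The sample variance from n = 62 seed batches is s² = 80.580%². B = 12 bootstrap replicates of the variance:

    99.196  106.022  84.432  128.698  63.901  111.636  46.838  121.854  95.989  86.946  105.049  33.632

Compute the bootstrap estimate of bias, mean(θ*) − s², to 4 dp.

mean(θ*) = (99.196 + 106.022 + 84.432 + 128.698 + 63.901 + 111.636 + 46.838 + 121.854 + 95.989 + 86.946 + 105.049 + 33.632) / 12 = 90.34942
bias = 90.34942 − 80.580

bias = +9.7694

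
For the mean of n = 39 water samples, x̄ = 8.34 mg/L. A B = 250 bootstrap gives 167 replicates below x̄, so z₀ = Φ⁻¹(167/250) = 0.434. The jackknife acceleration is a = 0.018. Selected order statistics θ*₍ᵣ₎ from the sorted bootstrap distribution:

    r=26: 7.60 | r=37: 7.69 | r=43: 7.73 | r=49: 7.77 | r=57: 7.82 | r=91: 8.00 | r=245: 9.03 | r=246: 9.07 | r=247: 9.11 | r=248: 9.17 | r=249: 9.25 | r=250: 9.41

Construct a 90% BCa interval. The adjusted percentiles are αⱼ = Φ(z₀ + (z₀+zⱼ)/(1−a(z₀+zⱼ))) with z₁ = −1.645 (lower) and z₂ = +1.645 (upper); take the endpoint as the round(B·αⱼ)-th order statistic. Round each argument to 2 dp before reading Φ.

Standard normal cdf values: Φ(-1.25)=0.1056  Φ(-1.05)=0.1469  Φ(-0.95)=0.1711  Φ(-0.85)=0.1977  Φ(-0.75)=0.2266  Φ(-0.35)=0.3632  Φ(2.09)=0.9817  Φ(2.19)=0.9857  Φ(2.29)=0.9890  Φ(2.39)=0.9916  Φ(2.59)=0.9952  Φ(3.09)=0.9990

Lower: z₀ + z₁ = 0.434 + (-1.645) = -1.211; 1 − a(z₀+z₁) = 1 − (0.018)(-1.211) = 1.0218; argument = 0.434 + (-1.211)/1.0218 = -0.7512 → -0.75.
α₁ = Φ(-0.75) = 0.2266; rank = round(250 × 0.2266) = 57; θ*₍57₎ = 7.82.
Upper: z₀ + z₂ = 2.079; 1 − a(z₀+z₂) = 0.9626; argument = 2.5938 → 2.59; α₂ = 0.9952; rank = 249; θ*₍249₎ = 9.25.

(7.82, 9.25)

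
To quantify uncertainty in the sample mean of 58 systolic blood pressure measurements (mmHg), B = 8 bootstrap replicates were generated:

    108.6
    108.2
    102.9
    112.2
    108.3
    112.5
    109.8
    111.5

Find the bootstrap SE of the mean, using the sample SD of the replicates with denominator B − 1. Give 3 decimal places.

Bootstrap SE is the standard deviation of the 8 replicate means.
Mean of replicates: (108.6 + 108.2 + 102.9 + 112.2 + 108.3 + 112.5 + 109.8 + 111.5) / 8 = 874.0000 / 8 = 109.2500
Sum of squared deviations: (−0.6500)² + (−1.0500)² + (−6.3500)² + (+2.9500)² + (−0.9500)² + (+3.2500)² + (+0.5500)² + (+2.2500)² = 67.3800
Variance = 67.3800 / 7 = 9.6257
SE* = √9.6257

SE* = 3.103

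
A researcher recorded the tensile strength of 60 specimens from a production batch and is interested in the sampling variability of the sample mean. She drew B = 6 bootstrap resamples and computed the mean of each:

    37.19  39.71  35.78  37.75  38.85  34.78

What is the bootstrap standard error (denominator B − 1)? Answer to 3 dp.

SE* = 1.848

Bootstrap SE is the standard deviation of the 6 replicate means.
Mean of replicates: (37.19 + 39.71 + 35.78 + 37.75 + 38.85 + 34.78) / 6 = 224.0600 / 6 = 37.3433
Sum of squared deviations: (−0.1533)² + (+2.3667)² + (−1.5633)² + (+0.4067)² + (+1.5067)² + (−2.5633)² = 17.0747
Variance = 17.0747 / 5 = 3.4149
SE* = √3.4149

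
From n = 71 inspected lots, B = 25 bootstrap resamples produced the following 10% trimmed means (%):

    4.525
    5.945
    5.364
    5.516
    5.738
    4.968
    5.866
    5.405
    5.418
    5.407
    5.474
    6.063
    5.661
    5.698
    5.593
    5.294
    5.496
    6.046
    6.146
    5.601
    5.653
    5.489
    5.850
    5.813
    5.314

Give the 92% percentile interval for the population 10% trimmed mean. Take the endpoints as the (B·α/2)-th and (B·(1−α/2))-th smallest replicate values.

(4.525, 6.063)

Sorted replicates: 4.525, 4.968, 5.294, 5.314, 5.364, 5.405, 5.407, 5.418, 5.474, 5.489, 5.496, 5.516, 5.593, 5.601, 5.653, 5.661, 5.698, 5.738, 5.813, 5.850, 5.866, 5.945, 6.046, 6.063, 6.146
α = 0.08; lower rank = 25 × 0.040 = 1; upper rank = 25 × 0.960 = 24.
The 1st smallest replicate is 4.525; the 24th is 6.063.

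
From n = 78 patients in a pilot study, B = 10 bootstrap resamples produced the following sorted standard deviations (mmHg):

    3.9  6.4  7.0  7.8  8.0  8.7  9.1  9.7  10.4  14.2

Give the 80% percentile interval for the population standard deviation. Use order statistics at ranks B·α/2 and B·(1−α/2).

α = 0.20; lower rank = 10 × 0.100 = 1; upper rank = 10 × 0.900 = 9.
The 1st smallest replicate is 3.9; the 9th is 10.4.

(3.9, 10.4)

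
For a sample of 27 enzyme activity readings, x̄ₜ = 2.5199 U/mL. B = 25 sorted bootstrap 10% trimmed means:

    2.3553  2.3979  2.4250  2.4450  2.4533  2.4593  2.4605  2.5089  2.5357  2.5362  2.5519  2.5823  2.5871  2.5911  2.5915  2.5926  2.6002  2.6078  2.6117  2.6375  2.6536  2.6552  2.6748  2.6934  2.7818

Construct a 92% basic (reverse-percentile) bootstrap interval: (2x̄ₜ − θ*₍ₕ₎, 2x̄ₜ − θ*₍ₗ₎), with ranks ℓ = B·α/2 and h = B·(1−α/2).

(2.3464, 2.6845)

Percentile endpoints at ranks 1 and 24: θ*₍1₎ = 2.3553, θ*₍24₎ = 2.6934.
Basic interval reflects these around x̄ₜ:
  lower = 2 × 2.5199 − 2.6934 = 2.3464
  upper = 2 × 2.5199 − 2.3553 = 2.6845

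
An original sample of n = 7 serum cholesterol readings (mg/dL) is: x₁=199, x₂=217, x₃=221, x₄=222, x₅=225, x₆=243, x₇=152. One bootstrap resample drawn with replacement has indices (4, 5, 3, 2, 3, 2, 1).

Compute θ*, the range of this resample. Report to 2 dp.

θ* = 26.00

Resample values: 222, 225, 221, 217, 221, 217, 199.
Range = 225 − 199 = 26.00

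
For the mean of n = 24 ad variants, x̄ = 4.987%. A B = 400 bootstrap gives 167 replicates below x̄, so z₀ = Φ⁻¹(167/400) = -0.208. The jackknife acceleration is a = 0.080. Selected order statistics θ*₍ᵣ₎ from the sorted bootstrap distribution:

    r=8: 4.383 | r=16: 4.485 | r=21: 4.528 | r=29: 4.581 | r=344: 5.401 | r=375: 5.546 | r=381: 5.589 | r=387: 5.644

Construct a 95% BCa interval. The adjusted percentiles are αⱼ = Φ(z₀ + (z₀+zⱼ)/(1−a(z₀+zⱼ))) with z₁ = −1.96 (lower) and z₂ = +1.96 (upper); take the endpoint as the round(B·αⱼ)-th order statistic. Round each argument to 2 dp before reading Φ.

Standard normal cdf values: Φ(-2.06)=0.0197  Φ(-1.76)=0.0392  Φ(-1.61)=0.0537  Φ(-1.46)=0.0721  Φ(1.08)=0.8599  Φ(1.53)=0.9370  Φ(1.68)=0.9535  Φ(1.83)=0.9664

Lower: z₀ + z₁ = -0.208 + (-1.960) = -2.168; 1 − a(z₀+z₁) = 1 − (0.080)(-2.168) = 1.1734; argument = -0.208 + (-2.168)/1.1734 = -2.0556 → -2.06.
α₁ = Φ(-2.06) = 0.0197; rank = round(400 × 0.0197) = 8; θ*₍8₎ = 4.383.
Upper: z₀ + z₂ = 1.752; 1 − a(z₀+z₂) = 0.8598; argument = 1.8296 → 1.83; α₂ = 0.9664; rank = 387; θ*₍387₎ = 5.644.

(4.383, 5.644)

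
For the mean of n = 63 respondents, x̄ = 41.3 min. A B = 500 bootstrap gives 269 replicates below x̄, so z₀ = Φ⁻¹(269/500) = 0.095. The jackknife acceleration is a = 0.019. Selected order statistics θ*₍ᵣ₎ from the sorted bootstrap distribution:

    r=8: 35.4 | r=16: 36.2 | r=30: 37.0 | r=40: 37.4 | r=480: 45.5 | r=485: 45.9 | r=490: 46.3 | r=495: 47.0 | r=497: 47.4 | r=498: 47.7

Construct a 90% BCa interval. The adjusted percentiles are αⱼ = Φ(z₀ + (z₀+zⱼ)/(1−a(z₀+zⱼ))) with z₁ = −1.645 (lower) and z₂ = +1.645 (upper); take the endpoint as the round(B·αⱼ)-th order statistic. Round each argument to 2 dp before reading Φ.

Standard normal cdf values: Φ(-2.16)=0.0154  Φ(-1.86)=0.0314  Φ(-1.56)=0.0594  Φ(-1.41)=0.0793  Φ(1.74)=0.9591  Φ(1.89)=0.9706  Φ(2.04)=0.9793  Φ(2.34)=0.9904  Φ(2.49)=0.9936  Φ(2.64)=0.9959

(37.4, 45.9)

Lower: z₀ + z₁ = 0.095 + (-1.645) = -1.550; 1 − a(z₀+z₁) = 1 − (0.019)(-1.550) = 1.0294; argument = 0.095 + (-1.550)/1.0294 = -1.4107 → -1.41.
α₁ = Φ(-1.41) = 0.0793; rank = round(500 × 0.0793) = 40; θ*₍40₎ = 37.4.
Upper: z₀ + z₂ = 1.740; 1 − a(z₀+z₂) = 0.9669; argument = 1.8945 → 1.89; α₂ = 0.9706; rank = 485; θ*₍485₎ = 45.9.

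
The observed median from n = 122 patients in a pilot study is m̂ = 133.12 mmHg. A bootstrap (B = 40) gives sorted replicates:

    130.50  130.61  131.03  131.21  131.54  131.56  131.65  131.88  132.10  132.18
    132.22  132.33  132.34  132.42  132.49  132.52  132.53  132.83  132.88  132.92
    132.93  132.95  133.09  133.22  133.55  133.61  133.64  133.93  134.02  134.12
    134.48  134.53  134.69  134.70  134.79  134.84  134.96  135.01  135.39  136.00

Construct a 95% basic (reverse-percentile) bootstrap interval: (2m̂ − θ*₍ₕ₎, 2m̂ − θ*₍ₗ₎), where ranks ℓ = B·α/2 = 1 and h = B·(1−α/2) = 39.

(130.85, 135.74)

Percentile endpoints at ranks 1 and 39: θ*₍1₎ = 130.50, θ*₍39₎ = 135.39.
Basic interval reflects these around m̂:
  lower = 2 × 133.12 − 135.39 = 130.85
  upper = 2 × 133.12 − 130.50 = 135.74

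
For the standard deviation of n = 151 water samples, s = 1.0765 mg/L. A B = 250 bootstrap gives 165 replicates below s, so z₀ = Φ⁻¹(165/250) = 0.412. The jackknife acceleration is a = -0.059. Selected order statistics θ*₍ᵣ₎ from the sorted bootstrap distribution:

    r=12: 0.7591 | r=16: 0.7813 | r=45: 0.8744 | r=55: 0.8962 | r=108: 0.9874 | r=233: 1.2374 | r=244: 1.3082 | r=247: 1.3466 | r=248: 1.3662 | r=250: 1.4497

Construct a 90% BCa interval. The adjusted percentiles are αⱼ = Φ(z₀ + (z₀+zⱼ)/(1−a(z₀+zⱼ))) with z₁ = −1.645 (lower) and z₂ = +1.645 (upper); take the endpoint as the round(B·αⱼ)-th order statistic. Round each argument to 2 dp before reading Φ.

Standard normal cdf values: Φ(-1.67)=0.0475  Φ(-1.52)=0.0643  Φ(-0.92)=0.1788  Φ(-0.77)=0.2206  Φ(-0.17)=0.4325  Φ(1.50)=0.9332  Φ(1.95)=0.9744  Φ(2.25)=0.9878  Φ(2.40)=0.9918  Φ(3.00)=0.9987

Lower: z₀ + z₁ = 0.412 + (-1.645) = -1.233; 1 − a(z₀+z₁) = 1 − (-0.059)(-1.233) = 0.9273; argument = 0.412 + (-1.233)/0.9273 = -0.9177 → -0.92.
α₁ = Φ(-0.92) = 0.1788; rank = round(250 × 0.1788) = 45; θ*₍45₎ = 0.8744.
Upper: z₀ + z₂ = 2.057; 1 − a(z₀+z₂) = 1.1214; argument = 2.2464 → 2.25; α₂ = 0.9878; rank = 247; θ*₍247₎ = 1.3466.

(0.8744, 1.3466)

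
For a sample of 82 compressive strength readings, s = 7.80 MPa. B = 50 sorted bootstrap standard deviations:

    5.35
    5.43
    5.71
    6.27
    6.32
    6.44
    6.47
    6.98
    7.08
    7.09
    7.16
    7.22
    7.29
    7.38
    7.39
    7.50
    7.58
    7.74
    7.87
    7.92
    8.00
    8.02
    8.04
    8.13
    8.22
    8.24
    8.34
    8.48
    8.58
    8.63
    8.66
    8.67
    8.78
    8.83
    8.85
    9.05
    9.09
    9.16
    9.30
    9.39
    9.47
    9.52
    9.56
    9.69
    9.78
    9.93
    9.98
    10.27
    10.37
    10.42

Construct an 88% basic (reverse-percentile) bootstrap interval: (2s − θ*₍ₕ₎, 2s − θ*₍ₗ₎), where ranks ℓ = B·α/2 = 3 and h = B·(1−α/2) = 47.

(5.62, 9.89)

Percentile endpoints at ranks 3 and 47: θ*₍3₎ = 5.71, θ*₍47₎ = 9.98.
Basic interval reflects these around s:
  lower = 2 × 7.80 − 9.98 = 5.62
  upper = 2 × 7.80 − 5.71 = 9.89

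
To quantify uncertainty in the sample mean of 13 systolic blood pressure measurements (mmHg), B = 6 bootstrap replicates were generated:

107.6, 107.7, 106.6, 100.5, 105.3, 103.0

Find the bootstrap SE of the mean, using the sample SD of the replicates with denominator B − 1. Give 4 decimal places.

Bootstrap SE is the standard deviation of the 6 replicate means.
Mean of replicates: (107.6 + 107.7 + 106.6 + 100.5 + 105.3 + 103.0) / 6 = 630.70000 / 6 = 105.11667
Sum of squared deviations: (+2.48333)² + (+2.58333)² + (+1.48333)² + (−4.61667)² + (+0.18333)² + (−2.11667)² = 40.86833
Variance = 40.86833 / 5 = 8.17367
SE* = √8.17367

SE* = 2.8590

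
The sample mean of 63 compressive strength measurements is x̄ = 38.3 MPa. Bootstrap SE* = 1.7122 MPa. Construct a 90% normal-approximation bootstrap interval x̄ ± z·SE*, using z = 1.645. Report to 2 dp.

Margin = 1.645 × 1.7122 = 2.817
Interval: 38.3 ± 2.817

(35.48, 41.12)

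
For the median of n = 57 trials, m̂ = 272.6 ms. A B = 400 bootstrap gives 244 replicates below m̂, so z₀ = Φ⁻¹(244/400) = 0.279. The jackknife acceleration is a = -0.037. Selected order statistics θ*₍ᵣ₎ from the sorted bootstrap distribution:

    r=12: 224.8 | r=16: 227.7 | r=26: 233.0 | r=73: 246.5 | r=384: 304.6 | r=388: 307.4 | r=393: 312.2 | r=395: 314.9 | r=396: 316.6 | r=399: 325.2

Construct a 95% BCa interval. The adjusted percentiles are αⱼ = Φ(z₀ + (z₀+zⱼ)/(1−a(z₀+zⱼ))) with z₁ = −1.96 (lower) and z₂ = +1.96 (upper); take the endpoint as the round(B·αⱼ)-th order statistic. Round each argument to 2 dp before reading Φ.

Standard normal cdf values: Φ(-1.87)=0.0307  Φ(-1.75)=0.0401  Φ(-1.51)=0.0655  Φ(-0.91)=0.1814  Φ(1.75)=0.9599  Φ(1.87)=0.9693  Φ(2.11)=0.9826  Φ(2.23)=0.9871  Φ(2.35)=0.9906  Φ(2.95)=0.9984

(233.0, 316.6)

Lower: z₀ + z₁ = 0.279 + (-1.960) = -1.681; 1 − a(z₀+z₁) = 1 − (-0.037)(-1.681) = 0.9378; argument = 0.279 + (-1.681)/0.9378 = -1.5135 → -1.51.
α₁ = Φ(-1.51) = 0.0655; rank = round(400 × 0.0655) = 26; θ*₍26₎ = 233.0.
Upper: z₀ + z₂ = 2.239; 1 − a(z₀+z₂) = 1.0828; argument = 2.3467 → 2.35; α₂ = 0.9906; rank = 396; θ*₍396₎ = 316.6.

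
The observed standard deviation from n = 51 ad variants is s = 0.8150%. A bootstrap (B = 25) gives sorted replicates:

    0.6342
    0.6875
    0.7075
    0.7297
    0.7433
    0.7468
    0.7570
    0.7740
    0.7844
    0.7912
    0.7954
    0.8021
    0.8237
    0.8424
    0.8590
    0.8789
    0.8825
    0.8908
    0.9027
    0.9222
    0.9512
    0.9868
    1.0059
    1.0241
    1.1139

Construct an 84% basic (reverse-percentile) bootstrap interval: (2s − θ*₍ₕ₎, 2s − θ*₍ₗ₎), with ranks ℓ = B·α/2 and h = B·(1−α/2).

(0.6241, 0.9425)

Percentile endpoints at ranks 2 and 23: θ*₍2₎ = 0.6875, θ*₍23₎ = 1.0059.
Basic interval reflects these around s:
  lower = 2 × 0.8150 − 1.0059 = 0.6241
  upper = 2 × 0.8150 − 0.6875 = 0.9425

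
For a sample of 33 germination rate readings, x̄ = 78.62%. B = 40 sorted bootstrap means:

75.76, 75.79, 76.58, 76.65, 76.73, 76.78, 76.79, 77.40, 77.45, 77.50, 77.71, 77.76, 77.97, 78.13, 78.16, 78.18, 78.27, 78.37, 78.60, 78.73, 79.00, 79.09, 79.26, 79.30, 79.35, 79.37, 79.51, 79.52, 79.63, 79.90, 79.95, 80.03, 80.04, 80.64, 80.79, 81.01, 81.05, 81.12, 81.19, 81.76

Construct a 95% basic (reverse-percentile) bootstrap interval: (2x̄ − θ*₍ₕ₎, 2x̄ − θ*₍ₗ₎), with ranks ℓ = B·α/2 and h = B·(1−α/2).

(76.05, 81.48)

Percentile endpoints at ranks 1 and 39: θ*₍1₎ = 75.76, θ*₍39₎ = 81.19.
Basic interval reflects these around x̄:
  lower = 2 × 78.62 − 81.19 = 76.05
  upper = 2 × 78.62 − 75.76 = 81.48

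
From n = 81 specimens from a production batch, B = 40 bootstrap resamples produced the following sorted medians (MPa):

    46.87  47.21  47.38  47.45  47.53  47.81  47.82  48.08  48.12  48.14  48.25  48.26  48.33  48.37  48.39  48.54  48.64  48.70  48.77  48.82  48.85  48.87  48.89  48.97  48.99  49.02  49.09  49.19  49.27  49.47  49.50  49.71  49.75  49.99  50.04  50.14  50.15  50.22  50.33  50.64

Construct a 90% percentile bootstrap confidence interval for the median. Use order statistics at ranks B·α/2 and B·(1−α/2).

(47.21, 50.22)

α = 0.10; lower rank = 40 × 0.050 = 2; upper rank = 40 × 0.950 = 38.
The 2nd smallest replicate is 47.21; the 38th is 50.22.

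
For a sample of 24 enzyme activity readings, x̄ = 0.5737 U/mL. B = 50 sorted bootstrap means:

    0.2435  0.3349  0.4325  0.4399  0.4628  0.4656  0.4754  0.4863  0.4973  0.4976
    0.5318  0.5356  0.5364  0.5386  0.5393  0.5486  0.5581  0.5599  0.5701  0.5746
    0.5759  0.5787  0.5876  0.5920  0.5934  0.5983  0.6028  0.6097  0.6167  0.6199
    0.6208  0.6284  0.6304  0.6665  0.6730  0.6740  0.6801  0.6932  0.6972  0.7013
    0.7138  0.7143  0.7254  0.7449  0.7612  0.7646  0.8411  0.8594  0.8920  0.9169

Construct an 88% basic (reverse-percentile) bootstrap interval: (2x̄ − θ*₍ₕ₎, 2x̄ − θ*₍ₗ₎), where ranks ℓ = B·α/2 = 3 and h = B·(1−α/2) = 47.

Percentile endpoints at ranks 3 and 47: θ*₍3₎ = 0.4325, θ*₍47₎ = 0.8411.
Basic interval reflects these around x̄:
  lower = 2 × 0.5737 − 0.8411 = 0.3063
  upper = 2 × 0.5737 − 0.4325 = 0.7149

(0.3063, 0.7149)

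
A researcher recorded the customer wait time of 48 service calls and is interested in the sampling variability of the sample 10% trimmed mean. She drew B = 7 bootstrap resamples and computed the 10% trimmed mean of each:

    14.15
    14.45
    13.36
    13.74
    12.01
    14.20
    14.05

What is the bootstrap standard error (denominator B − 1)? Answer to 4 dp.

Bootstrap SE is the standard deviation of the 7 replicate 10% trimmed means.
Mean of replicates: (14.15 + 14.45 + 13.36 + 13.74 + 12.01 + 14.20 + 14.05) / 7 = 95.96000 / 7 = 13.70857
Sum of squared deviations: (+0.44143)² + (+0.74143)² + (−0.34857)² + (+0.03143)² + (−1.69857)² + (+0.49143)² + (+0.34143)² = 4.11029
Variance = 4.11029 / 6 = 0.68505
SE* = √0.68505

SE* = 0.8277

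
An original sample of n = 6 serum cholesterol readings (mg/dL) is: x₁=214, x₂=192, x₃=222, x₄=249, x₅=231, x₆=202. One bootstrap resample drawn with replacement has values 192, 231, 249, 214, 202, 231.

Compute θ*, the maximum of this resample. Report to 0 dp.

θ* = 249

Maximum = 249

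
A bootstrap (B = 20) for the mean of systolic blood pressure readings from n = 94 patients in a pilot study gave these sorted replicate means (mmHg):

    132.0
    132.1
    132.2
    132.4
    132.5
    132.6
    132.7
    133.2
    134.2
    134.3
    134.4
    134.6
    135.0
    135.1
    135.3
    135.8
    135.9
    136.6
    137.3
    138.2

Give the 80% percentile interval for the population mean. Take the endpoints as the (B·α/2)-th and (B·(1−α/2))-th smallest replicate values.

α = 0.20; lower rank = 20 × 0.100 = 2; upper rank = 20 × 0.900 = 18.
The 2nd smallest replicate is 132.1; the 18th is 136.6.

(132.1, 136.6)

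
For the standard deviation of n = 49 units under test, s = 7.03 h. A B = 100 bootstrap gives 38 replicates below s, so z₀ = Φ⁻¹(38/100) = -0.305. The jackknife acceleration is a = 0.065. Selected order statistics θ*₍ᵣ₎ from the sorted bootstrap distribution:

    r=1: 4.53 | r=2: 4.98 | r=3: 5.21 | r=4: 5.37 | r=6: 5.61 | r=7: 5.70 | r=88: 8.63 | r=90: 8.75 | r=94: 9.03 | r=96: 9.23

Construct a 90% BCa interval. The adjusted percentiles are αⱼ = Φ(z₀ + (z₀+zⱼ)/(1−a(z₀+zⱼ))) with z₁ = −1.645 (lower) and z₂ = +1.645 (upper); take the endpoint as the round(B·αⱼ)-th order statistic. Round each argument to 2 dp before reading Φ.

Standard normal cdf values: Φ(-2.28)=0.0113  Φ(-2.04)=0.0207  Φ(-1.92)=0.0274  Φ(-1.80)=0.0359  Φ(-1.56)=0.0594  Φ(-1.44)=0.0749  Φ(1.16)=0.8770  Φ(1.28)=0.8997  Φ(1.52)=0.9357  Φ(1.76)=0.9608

Lower: z₀ + z₁ = -0.305 + (-1.645) = -1.950; 1 − a(z₀+z₁) = 1 − (0.065)(-1.950) = 1.1267; argument = -0.305 + (-1.950)/1.1267 = -2.0356 → -2.04.
α₁ = Φ(-2.04) = 0.0207; rank = round(100 × 0.0207) = 2; θ*₍2₎ = 4.98.
Upper: z₀ + z₂ = 1.340; 1 − a(z₀+z₂) = 0.9129; argument = 1.1628 → 1.16; α₂ = 0.8770; rank = 88; θ*₍88₎ = 8.63.

(4.98, 8.63)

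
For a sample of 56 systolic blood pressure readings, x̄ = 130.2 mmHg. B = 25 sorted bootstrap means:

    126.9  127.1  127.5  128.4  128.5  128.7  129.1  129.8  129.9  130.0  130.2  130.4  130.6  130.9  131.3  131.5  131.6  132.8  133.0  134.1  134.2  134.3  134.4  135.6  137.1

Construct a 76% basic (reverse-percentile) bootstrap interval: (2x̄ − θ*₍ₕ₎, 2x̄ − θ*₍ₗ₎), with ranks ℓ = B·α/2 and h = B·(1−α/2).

(126.1, 132.9)

Percentile endpoints at ranks 3 and 22: θ*₍3₎ = 127.5, θ*₍22₎ = 134.3.
Basic interval reflects these around x̄:
  lower = 2 × 130.2 − 134.3 = 126.1
  upper = 2 × 130.2 − 127.5 = 132.9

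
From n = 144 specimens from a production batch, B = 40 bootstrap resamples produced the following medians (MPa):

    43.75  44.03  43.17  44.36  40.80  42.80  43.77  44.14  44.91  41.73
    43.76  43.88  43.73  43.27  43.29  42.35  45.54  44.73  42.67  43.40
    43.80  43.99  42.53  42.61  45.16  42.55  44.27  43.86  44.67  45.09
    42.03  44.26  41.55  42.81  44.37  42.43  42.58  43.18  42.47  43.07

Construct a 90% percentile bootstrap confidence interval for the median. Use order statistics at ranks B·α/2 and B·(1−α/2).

(41.55, 45.09)

Sorted replicates: 40.80, 41.55, 41.73, 42.03, 42.35, 42.43, 42.47, 42.53, 42.55, 42.58, 42.61, 42.67, 42.80, 42.81, 43.07, 43.17, 43.18, 43.27, 43.29, 43.40, 43.73, 43.75, 43.76, 43.77, 43.80, 43.86, 43.88, 43.99, 44.03, 44.14, 44.26, 44.27, 44.36, 44.37, 44.67, 44.73, 44.91, 45.09, 45.16, 45.54
α = 0.10; lower rank = 40 × 0.050 = 2; upper rank = 40 × 0.950 = 38.
The 2nd smallest replicate is 41.55; the 38th is 45.09.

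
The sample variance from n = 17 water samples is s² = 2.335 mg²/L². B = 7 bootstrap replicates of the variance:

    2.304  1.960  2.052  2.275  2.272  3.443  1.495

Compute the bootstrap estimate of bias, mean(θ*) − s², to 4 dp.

bias = −0.0777

mean(θ*) = (2.304 + 1.960 + 2.052 + 2.275 + 2.272 + 3.443 + 1.495) / 7 = 2.25729
bias = 2.25729 − 2.335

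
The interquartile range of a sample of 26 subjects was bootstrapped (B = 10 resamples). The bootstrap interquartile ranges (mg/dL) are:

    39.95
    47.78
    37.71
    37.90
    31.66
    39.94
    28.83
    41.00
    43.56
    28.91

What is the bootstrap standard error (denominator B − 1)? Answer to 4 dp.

SE* = 6.2305

Bootstrap SE is the standard deviation of the 10 replicate interquartile ranges.
Mean of replicates: (39.95 + 47.78 + 37.71 + 37.90 + 31.66 + 39.94 + 28.83 + 41.00 + 43.56 + 28.91) / 10 = 377.24000 / 10 = 37.72400
Sum of squared deviations: (+2.22600)² + (+10.05600)² + (−0.01400)² + (+0.17600)² + (−6.06400)² + (+2.21600)² + (−8.89400)² + (+3.27600)² + (+5.83600)² + (−8.81400)² = 349.37304
Variance = 349.37304 / 9 = 38.81923
SE* = √38.81923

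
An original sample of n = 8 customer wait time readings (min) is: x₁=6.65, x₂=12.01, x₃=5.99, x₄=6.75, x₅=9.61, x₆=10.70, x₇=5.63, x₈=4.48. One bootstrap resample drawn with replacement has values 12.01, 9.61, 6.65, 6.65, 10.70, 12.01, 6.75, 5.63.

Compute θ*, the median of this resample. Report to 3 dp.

θ* = 8.180

Sorted: 5.63, 6.65, 6.65, 6.75, 9.61, 10.70, 12.01, 12.01
Median = average of the two middle values = 8.180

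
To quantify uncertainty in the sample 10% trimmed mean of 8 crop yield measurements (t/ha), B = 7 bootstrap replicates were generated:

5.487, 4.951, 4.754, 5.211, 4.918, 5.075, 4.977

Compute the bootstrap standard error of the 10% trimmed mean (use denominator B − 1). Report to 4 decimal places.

SE* = 0.2372

Bootstrap SE is the standard deviation of the 7 replicate 10% trimmed means.
Mean of replicates: (5.487 + 4.951 + 4.754 + 5.211 + 4.918 + 5.075 + 4.977) / 7 = 35.37300 / 7 = 5.05329
Sum of squared deviations: (+0.43371)² + (−0.10229)² + (−0.29929)² + (+0.15771)² + (−0.13529)² + (+0.02171)² + (−0.07629)² = 0.33761
Variance = 0.33761 / 6 = 0.05627
SE* = √0.05627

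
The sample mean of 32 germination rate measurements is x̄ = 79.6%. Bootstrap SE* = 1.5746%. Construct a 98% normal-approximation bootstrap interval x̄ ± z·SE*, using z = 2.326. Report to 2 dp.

Margin = 2.326 × 1.5746 = 3.663
Interval: 79.6 ± 3.663

(75.94, 83.26)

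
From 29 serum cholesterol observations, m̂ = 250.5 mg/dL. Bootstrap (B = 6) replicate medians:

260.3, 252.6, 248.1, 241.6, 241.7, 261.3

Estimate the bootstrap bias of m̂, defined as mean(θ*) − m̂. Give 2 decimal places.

mean(θ*) = (260.3 + 252.6 + 248.1 + 241.6 + 241.7 + 261.3) / 6 = 250.933
bias = 250.933 − 250.5

bias = +0.43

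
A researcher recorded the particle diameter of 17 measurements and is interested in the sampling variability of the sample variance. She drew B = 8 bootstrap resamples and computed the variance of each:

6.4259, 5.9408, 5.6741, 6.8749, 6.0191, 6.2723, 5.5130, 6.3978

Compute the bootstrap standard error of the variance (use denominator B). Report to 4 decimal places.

SE* = 0.4139

Bootstrap SE is the standard deviation of the 8 replicate variances.
Mean of replicates: (6.4259 + 5.9408 + 5.6741 + 6.8749 + 6.0191 + 6.2723 + 5.5130 + 6.3978) / 8 = 49.11790 / 8 = 6.13974
Sum of squared deviations: (+0.28616)² + (−0.19894)² + (−0.46564)² + (+0.73516)² + (−0.12064)² + (+0.13256)² + (−0.62674)² + (+0.25806)² = 1.37027
Variance = 1.37027 / 8 = 0.17128
SE* = √0.17128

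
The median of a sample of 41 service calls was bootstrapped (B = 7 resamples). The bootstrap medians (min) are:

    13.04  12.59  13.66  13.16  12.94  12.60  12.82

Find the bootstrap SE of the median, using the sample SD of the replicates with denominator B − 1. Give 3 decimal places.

Bootstrap SE is the standard deviation of the 7 replicate medians.
Mean of replicates: (13.04 + 12.59 + 13.66 + 13.16 + 12.94 + 12.60 + 12.82) / 7 = 90.8100 / 7 = 12.9729
Sum of squared deviations: (+0.0671)² + (−0.3829)² + (+0.6871)² + (+0.1871)² + (−0.0329)² + (−0.3729)² + (−0.1529)² = 0.8217
Variance = 0.8217 / 6 = 0.1370
SE* = √0.1370

SE* = 0.370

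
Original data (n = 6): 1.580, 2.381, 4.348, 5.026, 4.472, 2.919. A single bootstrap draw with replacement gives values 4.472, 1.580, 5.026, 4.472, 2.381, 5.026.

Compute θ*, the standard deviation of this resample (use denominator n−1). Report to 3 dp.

θ* = 1.473

Mean = 3.8262; sum of squared deviations = 10.8472
s² = 10.8472 / 5 = 2.1694
s = √2.1694 = 1.473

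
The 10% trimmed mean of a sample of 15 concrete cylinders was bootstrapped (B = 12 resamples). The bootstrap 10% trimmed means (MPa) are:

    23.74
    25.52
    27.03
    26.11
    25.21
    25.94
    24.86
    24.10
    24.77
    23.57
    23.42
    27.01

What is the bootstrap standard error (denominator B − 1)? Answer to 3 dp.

SE* = 1.260

Bootstrap SE is the standard deviation of the 12 replicate 10% trimmed means.
Mean of replicates: (23.74 + 25.52 + 27.03 + 26.11 + 25.21 + 25.94 + 24.86 + 24.10 + 24.77 + 23.57 + 23.42 + 27.01) / 12 = 301.2800 / 12 = 25.1067
Sum of squared deviations: (−1.3667)² + (+0.4133)² + (+1.9233)² + (+1.0033)² + (+0.1033)² + (+0.8333)² + (−0.2467)² + (−1.0067)² + (−0.3367)² + (−1.5367)² + (−1.6867)² + (+1.9033)² = 17.4661
Variance = 17.4661 / 11 = 1.5878
SE* = √1.5878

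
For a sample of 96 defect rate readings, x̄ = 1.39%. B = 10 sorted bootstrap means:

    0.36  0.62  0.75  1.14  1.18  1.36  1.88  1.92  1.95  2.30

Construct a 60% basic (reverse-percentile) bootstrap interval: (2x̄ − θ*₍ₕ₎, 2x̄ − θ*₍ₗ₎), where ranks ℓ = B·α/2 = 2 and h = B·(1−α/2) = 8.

Percentile endpoints at ranks 2 and 8: θ*₍2₎ = 0.62, θ*₍8₎ = 1.92.
Basic interval reflects these around x̄:
  lower = 2 × 1.39 − 1.92 = 0.86
  upper = 2 × 1.39 − 0.62 = 2.16

(0.86, 2.16)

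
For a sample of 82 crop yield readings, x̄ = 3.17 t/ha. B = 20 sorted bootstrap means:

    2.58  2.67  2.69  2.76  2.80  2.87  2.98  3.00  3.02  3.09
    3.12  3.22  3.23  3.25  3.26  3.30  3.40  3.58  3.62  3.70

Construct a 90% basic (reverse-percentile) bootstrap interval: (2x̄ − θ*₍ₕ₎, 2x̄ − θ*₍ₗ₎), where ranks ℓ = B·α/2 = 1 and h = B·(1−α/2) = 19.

(2.72, 3.76)

Percentile endpoints at ranks 1 and 19: θ*₍1₎ = 2.58, θ*₍19₎ = 3.62.
Basic interval reflects these around x̄:
  lower = 2 × 3.17 − 3.62 = 2.72
  upper = 2 × 3.17 − 2.58 = 3.76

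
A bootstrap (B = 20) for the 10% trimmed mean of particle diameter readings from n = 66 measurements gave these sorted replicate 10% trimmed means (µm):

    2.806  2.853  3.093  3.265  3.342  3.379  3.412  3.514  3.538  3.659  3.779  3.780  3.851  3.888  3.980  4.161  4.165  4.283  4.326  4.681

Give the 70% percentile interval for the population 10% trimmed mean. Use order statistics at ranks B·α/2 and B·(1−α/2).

(3.093, 4.165)

α = 0.30; lower rank = 20 × 0.150 = 3; upper rank = 20 × 0.850 = 17.
The 3rd smallest replicate is 3.093; the 17th is 4.165.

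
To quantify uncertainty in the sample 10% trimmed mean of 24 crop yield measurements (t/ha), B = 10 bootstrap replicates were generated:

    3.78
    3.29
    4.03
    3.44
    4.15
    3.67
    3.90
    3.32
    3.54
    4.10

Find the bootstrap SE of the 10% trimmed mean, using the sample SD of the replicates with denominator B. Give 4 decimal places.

SE* = 0.3032

Bootstrap SE is the standard deviation of the 10 replicate 10% trimmed means.
Mean of replicates: (3.78 + 3.29 + 4.03 + 3.44 + 4.15 + 3.67 + 3.90 + 3.32 + 3.54 + 4.10) / 10 = 37.22000 / 10 = 3.72200
Sum of squared deviations: (+0.05800)² + (−0.43200)² + (+0.30800)² + (−0.28200)² + (+0.42800)² + (−0.05200)² + (+0.17800)² + (−0.40200)² + (−0.18200)² + (+0.37800)² = 0.91956
Variance = 0.91956 / 10 = 0.09196
SE* = √0.09196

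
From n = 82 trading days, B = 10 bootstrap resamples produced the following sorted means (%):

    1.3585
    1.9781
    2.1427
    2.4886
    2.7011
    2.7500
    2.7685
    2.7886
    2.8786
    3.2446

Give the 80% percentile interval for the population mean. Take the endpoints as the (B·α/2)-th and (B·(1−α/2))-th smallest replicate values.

(1.3585, 2.8786)

α = 0.20; lower rank = 10 × 0.100 = 1; upper rank = 10 × 0.900 = 9.
The 1st smallest replicate is 1.3585; the 9th is 2.8786.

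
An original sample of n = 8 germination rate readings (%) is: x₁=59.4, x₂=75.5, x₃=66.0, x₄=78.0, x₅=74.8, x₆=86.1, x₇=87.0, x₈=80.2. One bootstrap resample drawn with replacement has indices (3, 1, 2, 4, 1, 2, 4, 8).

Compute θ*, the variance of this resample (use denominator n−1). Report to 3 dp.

Resample values: 66.0, 59.4, 75.5, 78.0, 59.4, 75.5, 78.0, 80.2.
Mean = 71.5000; sum of squared deviations = 515.2600
s² = 515.2600 / 7 = 73.6086

θ* = 73.609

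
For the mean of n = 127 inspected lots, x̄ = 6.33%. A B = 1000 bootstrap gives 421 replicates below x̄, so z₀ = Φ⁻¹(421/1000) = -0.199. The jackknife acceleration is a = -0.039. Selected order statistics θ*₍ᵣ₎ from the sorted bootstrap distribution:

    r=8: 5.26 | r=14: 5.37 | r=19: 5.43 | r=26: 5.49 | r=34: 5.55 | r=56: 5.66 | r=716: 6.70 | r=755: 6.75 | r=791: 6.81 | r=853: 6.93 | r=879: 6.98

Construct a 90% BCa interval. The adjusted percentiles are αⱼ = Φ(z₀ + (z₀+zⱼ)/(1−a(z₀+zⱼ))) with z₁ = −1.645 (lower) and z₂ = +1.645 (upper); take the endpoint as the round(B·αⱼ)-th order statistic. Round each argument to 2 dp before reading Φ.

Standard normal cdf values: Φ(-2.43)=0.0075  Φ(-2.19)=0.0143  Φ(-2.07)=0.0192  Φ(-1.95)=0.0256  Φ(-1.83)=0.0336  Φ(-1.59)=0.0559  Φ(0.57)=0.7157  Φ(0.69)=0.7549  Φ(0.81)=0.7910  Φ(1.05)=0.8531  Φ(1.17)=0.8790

Lower: z₀ + z₁ = -0.199 + (-1.645) = -1.844; 1 − a(z₀+z₁) = 1 − (-0.039)(-1.844) = 0.9281; argument = -0.199 + (-1.844)/0.9281 = -2.1859 → -2.19.
α₁ = Φ(-2.19) = 0.0143; rank = round(1000 × 0.0143) = 14; θ*₍14₎ = 5.37.
Upper: z₀ + z₂ = 1.446; 1 − a(z₀+z₂) = 1.0564; argument = 1.1698 → 1.17; α₂ = 0.8790; rank = 879; θ*₍879₎ = 6.98.

(5.37, 6.98)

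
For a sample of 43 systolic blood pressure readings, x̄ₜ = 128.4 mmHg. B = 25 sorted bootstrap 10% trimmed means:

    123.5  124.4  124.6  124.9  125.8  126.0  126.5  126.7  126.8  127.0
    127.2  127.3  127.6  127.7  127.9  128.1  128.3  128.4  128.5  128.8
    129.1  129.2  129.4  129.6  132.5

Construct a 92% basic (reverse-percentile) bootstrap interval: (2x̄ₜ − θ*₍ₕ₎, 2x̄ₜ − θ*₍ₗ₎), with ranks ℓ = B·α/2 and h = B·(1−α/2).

(127.2, 133.3)

Percentile endpoints at ranks 1 and 24: θ*₍1₎ = 123.5, θ*₍24₎ = 129.6.
Basic interval reflects these around x̄ₜ:
  lower = 2 × 128.4 − 129.6 = 127.2
  upper = 2 × 128.4 − 123.5 = 133.3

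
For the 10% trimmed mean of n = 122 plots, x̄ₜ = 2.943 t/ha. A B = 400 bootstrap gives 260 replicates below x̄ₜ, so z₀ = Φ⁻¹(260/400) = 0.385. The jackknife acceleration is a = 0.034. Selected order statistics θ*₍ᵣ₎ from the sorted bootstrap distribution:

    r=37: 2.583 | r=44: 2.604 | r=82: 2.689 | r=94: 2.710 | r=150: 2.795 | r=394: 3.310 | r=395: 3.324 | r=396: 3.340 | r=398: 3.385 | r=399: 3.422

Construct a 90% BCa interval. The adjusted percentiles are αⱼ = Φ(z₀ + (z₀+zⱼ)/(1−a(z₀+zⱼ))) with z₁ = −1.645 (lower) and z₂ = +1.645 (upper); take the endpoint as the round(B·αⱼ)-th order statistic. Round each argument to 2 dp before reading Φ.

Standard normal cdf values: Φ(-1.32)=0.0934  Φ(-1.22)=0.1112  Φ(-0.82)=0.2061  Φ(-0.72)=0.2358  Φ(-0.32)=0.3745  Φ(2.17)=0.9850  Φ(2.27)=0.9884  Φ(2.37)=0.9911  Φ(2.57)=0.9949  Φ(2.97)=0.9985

(2.689, 3.385)

Lower: z₀ + z₁ = 0.385 + (-1.645) = -1.260; 1 − a(z₀+z₁) = 1 − (0.034)(-1.260) = 1.0428; argument = 0.385 + (-1.260)/1.0428 = -0.8232 → -0.82.
α₁ = Φ(-0.82) = 0.2061; rank = round(400 × 0.2061) = 82; θ*₍82₎ = 2.689.
Upper: z₀ + z₂ = 2.030; 1 − a(z₀+z₂) = 0.9310; argument = 2.5655 → 2.57; α₂ = 0.9949; rank = 398; θ*₍398₎ = 3.385.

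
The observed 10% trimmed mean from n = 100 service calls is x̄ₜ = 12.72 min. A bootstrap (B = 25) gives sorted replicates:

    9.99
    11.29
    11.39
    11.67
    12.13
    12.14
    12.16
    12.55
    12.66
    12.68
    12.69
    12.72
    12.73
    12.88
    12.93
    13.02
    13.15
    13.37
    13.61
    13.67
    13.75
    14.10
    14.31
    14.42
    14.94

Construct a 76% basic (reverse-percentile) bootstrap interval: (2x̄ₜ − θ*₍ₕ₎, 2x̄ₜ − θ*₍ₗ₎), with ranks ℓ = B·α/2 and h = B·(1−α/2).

Percentile endpoints at ranks 3 and 22: θ*₍3₎ = 11.39, θ*₍22₎ = 14.10.
Basic interval reflects these around x̄ₜ:
  lower = 2 × 12.72 − 14.10 = 11.34
  upper = 2 × 12.72 − 11.39 = 14.05

(11.34, 14.05)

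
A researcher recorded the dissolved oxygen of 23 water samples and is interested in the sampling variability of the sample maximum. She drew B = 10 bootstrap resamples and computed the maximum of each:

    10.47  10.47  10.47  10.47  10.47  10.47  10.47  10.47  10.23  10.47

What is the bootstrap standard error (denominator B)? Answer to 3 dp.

SE* = 0.072

Bootstrap SE is the standard deviation of the 10 replicate maximums.
Mean of replicates: (10.47 + 10.47 + 10.47 + 10.47 + 10.47 + 10.47 + 10.47 + 10.47 + 10.23 + 10.47) / 10 = 104.4600 / 10 = 10.4460
Sum of squared deviations: (+0.0240)² + (+0.0240)² + (+0.0240)² + (+0.0240)² + (+0.0240)² + (+0.0240)² + (+0.0240)² + (+0.0240)² + (−0.2160)² + (+0.0240)² = 0.0518
Variance = 0.0518 / 10 = 0.0052
SE* = √0.0052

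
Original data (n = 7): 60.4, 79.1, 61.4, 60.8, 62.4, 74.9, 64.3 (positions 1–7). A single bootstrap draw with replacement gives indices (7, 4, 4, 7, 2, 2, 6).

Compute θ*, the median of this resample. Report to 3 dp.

θ* = 64.300

Resample values: 64.3, 60.8, 60.8, 64.3, 79.1, 79.1, 74.9.
Sorted: 60.8, 60.8, 64.3, 64.3, 74.9, 79.1, 79.1
Median = middle value = 64.300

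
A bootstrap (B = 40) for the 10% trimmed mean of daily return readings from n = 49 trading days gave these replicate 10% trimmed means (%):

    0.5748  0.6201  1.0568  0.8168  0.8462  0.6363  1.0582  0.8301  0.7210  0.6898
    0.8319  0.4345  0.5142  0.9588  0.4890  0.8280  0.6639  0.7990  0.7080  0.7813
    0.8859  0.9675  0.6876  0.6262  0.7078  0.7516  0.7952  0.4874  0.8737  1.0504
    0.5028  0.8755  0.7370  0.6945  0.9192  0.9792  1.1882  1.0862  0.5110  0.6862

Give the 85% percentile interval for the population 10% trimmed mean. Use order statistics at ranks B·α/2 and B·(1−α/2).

(0.4890, 1.0568)

Sorted replicates: 0.4345, 0.4874, 0.4890, 0.5028, 0.5110, 0.5142, 0.5748, 0.6201, 0.6262, 0.6363, 0.6639, 0.6862, 0.6876, 0.6898, 0.6945, 0.7078, 0.7080, 0.7210, 0.7370, 0.7516, 0.7813, 0.7952, 0.7990, 0.8168, 0.8280, 0.8301, 0.8319, 0.8462, 0.8737, 0.8755, 0.8859, 0.9192, 0.9588, 0.9675, 0.9792, 1.0504, 1.0568, 1.0582, 1.0862, 1.1882
α = 0.15; lower rank = 40 × 0.075 = 3; upper rank = 40 × 0.925 = 37.
The 3rd smallest replicate is 0.4890; the 37th is 1.0568.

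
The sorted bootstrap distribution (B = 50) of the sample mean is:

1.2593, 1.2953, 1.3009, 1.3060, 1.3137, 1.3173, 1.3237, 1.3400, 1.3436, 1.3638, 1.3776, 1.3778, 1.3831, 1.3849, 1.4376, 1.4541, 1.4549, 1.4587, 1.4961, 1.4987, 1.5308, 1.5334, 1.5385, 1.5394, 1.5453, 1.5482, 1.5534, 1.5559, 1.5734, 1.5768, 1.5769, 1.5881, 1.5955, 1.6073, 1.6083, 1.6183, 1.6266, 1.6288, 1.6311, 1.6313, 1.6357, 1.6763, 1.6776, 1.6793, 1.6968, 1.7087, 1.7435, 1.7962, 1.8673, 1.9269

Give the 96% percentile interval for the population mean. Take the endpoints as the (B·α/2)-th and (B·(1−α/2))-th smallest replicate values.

(1.2593, 1.8673)

α = 0.04; lower rank = 50 × 0.020 = 1; upper rank = 50 × 0.980 = 49.
The 1st smallest replicate is 1.2593; the 49th is 1.8673.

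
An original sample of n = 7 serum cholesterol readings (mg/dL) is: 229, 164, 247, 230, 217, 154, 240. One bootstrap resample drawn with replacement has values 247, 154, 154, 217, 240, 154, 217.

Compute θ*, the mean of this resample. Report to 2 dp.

θ* = 197.57

Mean = (247 + 154 + 154 + 217 + 240 + 154 + 217) / 7 = 1383.0 / 7 = 197.57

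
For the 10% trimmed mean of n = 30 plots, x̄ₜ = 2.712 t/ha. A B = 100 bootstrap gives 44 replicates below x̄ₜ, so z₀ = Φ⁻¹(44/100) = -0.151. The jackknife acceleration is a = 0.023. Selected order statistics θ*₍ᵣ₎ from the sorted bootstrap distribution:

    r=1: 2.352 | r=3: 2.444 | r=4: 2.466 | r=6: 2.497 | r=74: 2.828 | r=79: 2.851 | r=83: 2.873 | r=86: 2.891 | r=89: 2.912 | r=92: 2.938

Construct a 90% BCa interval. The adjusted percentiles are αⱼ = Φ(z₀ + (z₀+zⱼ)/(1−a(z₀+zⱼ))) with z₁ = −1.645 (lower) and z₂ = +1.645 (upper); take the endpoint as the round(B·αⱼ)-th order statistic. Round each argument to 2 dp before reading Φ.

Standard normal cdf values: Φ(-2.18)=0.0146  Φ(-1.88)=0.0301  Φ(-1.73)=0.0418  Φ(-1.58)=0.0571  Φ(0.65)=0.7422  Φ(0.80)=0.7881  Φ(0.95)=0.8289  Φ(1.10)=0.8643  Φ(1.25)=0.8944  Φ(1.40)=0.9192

Lower: z₀ + z₁ = -0.151 + (-1.645) = -1.796; 1 − a(z₀+z₁) = 1 − (0.023)(-1.796) = 1.0413; argument = -0.151 + (-1.796)/1.0413 = -1.8758 → -1.88.
α₁ = Φ(-1.88) = 0.0301; rank = round(100 × 0.0301) = 3; θ*₍3₎ = 2.444.
Upper: z₀ + z₂ = 1.494; 1 − a(z₀+z₂) = 0.9656; argument = 1.3962 → 1.40; α₂ = 0.9192; rank = 92; θ*₍92₎ = 2.938.

(2.444, 2.938)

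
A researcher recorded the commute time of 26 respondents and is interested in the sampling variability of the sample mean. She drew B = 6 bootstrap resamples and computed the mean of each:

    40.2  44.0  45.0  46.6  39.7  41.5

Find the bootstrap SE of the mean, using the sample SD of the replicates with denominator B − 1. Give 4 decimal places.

SE* = 2.7847

Bootstrap SE is the standard deviation of the 6 replicate means.
Mean of replicates: (40.2 + 44.0 + 45.0 + 46.6 + 39.7 + 41.5) / 6 = 257.00000 / 6 = 42.83333
Sum of squared deviations: (−2.63333)² + (+1.16667)² + (+2.16667)² + (+3.76667)² + (−3.13333)² + (−1.33333)² = 38.77333
Variance = 38.77333 / 5 = 7.75467
SE* = √7.75467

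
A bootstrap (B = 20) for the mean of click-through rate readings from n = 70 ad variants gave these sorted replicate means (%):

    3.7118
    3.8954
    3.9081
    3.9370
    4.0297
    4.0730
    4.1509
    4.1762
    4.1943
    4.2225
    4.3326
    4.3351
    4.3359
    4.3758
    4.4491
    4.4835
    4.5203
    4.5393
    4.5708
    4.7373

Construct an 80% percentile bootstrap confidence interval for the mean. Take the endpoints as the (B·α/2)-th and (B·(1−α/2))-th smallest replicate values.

α = 0.20; lower rank = 20 × 0.100 = 2; upper rank = 20 × 0.900 = 18.
The 2nd smallest replicate is 3.8954; the 18th is 4.5393.

(3.8954, 4.5393)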